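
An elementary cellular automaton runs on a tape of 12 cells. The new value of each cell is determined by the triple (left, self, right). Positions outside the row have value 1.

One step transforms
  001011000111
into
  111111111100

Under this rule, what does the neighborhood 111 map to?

0

At position 10 the neighborhood is 111; the next row has 0 there.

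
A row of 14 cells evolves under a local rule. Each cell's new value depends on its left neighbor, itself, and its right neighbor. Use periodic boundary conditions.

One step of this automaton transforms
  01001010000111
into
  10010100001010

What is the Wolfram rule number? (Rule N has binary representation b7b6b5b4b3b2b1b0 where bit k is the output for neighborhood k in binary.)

162

position 12: 111 → 1  (bit 7 = 1)
position 13: 110 → 0  (bit 6 = 0)
position 0: 101 → 1  (bit 5 = 1)
position 2: 100 → 0  (bit 4 = 0)
position 11: 011 → 0  (bit 3 = 0)
position 1: 010 → 0  (bit 2 = 0)
position 3: 001 → 1  (bit 1 = 1)
position 8: 000 → 0  (bit 0 = 0)
bits b7..b0 = 10100010 = 162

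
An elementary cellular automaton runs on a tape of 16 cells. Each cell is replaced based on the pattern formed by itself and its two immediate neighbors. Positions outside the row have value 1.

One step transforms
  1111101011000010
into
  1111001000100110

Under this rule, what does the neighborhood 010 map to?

At position 6 the neighborhood is 010; the next row has 1 there.

1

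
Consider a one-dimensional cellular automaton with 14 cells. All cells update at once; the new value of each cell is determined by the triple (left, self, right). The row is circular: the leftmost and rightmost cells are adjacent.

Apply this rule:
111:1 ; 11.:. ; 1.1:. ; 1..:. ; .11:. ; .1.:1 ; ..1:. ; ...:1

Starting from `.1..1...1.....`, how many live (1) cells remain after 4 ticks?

8

.1..1.1.1.1111
.1..1.1.1..11.
.1..1.1.1.....
.1..1.1.1.1111
count of 1: 8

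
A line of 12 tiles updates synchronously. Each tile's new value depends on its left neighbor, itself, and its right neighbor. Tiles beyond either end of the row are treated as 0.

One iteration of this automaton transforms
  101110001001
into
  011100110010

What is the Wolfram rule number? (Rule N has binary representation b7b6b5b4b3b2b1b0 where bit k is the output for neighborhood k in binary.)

position 3: 111 → 1  (bit 7 = 1)
position 4: 110 → 0  (bit 6 = 0)
position 1: 101 → 1  (bit 5 = 1)
position 5: 100 → 0  (bit 4 = 0)
position 2: 011 → 1  (bit 3 = 1)
position 0: 010 → 0  (bit 2 = 0)
position 7: 001 → 1  (bit 1 = 1)
position 6: 000 → 1  (bit 0 = 1)
bits b7..b0 = 10101011 = 171

171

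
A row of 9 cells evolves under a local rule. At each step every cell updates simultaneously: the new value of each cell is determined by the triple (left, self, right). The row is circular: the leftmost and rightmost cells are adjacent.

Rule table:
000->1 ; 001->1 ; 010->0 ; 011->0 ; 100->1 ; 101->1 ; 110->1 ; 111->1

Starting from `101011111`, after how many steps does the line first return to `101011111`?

110101111
111010111
111101011
111110101
111111010
011111101
101111110
010111111
101011111

9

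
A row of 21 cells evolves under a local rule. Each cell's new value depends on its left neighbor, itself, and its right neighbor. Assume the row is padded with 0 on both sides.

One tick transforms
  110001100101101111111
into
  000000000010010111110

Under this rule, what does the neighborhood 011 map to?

0

At position 0 the neighborhood is 011; the next row has 0 there.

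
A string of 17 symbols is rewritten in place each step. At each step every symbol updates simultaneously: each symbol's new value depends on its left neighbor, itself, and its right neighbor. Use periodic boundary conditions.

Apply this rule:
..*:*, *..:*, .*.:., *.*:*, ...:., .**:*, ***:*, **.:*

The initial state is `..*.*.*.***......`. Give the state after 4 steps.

.*.*.*.*****.....
*.*.*.*******....
.*.*.*********..*
*.*.************.

*.*.************.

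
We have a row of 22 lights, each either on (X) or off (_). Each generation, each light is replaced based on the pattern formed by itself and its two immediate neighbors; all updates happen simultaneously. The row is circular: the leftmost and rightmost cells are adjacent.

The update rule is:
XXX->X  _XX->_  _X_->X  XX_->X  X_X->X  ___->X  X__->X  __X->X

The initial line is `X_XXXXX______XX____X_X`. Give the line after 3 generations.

generation 1: XX_XXXXXXXXXX_XXXXXXX_
generation 2: _XX_XXXXXXXXXX_XXXXXXX
generation 3: X_XX_XXXXXXXXXX_XXXXXX

X_XX_XXXXXXXXXX_XXXXXX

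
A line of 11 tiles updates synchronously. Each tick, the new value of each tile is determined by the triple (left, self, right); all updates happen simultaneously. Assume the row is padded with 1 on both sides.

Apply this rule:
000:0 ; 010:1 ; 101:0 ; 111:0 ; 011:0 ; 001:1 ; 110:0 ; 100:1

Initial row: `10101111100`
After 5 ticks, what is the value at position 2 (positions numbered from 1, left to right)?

1

tick 1: 00100000011
tick 2: 11110000100
tick 3: 00001001111
tick 4: 10011110000
tick 5: 01100001001
position 2 holds 1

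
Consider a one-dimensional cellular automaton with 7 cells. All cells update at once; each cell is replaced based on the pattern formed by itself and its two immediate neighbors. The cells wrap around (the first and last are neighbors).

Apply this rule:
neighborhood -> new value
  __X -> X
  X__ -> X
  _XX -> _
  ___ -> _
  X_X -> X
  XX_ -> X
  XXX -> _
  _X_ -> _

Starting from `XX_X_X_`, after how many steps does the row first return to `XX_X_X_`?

_XX_X_X
X_XX_X_
_X_XX_X
X_X_XX_
_X_X_XX
X_X_X_X
XX_X_X_

7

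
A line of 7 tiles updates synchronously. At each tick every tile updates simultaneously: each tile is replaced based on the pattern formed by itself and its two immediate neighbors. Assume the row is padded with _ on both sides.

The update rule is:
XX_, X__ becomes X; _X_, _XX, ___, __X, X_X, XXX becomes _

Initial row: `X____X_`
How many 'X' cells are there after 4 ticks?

1

tick 1: _X____X
tick 2: __X____
tick 3: ___X___
tick 4: ____X__
count of X: 1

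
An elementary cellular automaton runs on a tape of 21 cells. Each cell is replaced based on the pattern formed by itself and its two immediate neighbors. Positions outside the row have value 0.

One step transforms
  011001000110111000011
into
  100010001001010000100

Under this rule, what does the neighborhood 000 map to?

At position 7 the neighborhood is 000; the next row has 0 there.

0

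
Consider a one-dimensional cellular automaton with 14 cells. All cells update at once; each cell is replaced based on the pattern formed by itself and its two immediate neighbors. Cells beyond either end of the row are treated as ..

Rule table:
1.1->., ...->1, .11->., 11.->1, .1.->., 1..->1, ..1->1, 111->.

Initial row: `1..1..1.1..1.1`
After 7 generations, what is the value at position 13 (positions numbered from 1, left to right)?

generation 1: .11.11...11...
generation 2: 1.1..1111.1111
generation 3: ...11...1....1
generation 4: 111.1111.1111.
generation 5: ..1....1....11
generation 6: 11.1111.1111.1
generation 7: .1....1....1..
position 13 holds .

.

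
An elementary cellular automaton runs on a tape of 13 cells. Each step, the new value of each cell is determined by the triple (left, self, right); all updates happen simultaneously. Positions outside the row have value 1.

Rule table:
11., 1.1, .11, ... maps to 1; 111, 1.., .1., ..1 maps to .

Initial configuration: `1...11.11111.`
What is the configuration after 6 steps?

1..1...11.111

step 1: 1.1.1111...11
step 2: 11.11..1.1.1.
step 3: .1111...1.1.1
step 4: 11..1.1..1.11
step 5: .1...1....11.
step 6: 1..1...11.111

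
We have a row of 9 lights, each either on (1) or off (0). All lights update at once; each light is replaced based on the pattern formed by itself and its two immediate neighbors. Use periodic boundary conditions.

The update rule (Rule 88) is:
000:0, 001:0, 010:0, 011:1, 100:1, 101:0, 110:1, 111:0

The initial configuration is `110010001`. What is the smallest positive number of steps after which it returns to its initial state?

18

011001001
011100100
010110010
000111001
100101100
010001110
001001011
100100011
110010010
111001000
101100100
001110010
001011001
100011100
010010110
001000111
100100101
110010001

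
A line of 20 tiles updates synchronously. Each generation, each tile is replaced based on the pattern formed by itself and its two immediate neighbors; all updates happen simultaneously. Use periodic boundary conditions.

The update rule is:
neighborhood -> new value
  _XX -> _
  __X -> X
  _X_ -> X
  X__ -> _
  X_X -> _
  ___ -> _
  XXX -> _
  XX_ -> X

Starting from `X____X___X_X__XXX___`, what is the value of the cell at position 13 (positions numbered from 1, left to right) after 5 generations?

_

generation 1: X___XX__XX_X_X__X__X
generation 2: X__X_X_X_X_X_X_XX_X_
generation 3: X_XX_X_X_X_X_X__X_X_
generation 4: X__X_X_X_X_X_X_XX_X_  (repeats generation 2; period 2)
generation 5: X_XX_X_X_X_X_X__X_X_
position 13 holds _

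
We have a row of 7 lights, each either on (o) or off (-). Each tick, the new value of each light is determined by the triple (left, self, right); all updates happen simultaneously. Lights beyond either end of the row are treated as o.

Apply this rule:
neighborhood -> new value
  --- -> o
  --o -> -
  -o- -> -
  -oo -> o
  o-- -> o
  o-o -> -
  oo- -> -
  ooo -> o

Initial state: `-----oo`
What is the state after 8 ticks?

-----oo

oooo-oo
ooo--oo
oo-o-oo
o----oo
-ooo-oo
-oo--oo
-o-o-oo
-----oo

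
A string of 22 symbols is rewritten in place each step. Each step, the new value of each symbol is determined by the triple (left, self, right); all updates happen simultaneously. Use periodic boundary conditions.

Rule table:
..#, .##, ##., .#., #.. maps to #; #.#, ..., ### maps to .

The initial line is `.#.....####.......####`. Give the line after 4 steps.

.#.#.##....###.###..##

.##...##..##.....##..#
.###.########...######
.#.#.#......##.##....#
.#.#.##....###.###..##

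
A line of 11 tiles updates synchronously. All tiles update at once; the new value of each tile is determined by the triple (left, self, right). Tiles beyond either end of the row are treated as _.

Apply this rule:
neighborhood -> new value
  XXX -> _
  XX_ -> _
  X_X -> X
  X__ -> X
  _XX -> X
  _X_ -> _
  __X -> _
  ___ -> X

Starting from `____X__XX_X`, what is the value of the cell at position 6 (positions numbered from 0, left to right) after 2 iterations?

X

XXX__X_X_X_
X__X__X_X_X
position 6 holds X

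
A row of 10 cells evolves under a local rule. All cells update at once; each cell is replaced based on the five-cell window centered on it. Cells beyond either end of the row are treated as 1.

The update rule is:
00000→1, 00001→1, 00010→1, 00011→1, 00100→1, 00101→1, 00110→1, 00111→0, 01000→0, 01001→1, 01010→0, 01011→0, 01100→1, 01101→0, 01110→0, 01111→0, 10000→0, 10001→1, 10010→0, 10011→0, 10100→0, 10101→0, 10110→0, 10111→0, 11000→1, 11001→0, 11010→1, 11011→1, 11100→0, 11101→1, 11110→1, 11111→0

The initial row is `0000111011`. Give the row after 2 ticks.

1101001100

1011001100
1101001100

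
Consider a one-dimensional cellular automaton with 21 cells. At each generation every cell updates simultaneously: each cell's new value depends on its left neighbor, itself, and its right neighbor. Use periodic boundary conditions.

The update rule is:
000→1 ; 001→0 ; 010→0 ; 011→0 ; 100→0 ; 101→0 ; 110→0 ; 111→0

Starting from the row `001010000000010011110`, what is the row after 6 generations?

001110000000011111110

100000111111000000000
001110000000011111110
100000111111000000000  (repeats generation 1; period 2)
generation 6: 001110000000011111110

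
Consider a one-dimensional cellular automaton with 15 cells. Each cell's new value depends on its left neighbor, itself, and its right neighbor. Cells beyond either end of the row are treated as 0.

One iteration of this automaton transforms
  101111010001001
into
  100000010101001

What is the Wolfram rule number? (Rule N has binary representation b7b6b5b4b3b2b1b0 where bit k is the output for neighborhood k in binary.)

5

position 3: 111 → 0  (bit 7 = 0)
position 5: 110 → 0  (bit 6 = 0)
position 1: 101 → 0  (bit 5 = 0)
position 8: 100 → 0  (bit 4 = 0)
position 2: 011 → 0  (bit 3 = 0)
position 0: 010 → 1  (bit 2 = 1)
position 10: 001 → 0  (bit 1 = 0)
position 9: 000 → 1  (bit 0 = 1)
bits b7..b0 = 00000101 = 5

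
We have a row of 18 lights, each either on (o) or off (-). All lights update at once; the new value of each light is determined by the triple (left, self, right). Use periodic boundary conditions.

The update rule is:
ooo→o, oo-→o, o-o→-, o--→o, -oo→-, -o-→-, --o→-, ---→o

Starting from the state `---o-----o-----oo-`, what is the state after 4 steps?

-oooo--oooo--oooo-

step 1: oo--oooo--oooo--oo
step 2: ooo--oooo--oooo--o
step 3: oooo--oooo--oooo--
step 4: -oooo--oooo--oooo-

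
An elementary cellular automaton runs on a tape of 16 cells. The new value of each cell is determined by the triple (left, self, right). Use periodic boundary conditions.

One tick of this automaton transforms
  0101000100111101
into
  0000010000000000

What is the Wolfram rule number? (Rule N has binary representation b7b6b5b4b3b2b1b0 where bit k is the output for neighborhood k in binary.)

1

position 11: 111 → 0  (bit 7 = 0)
position 13: 110 → 0  (bit 6 = 0)
position 0: 101 → 0  (bit 5 = 0)
position 4: 100 → 0  (bit 4 = 0)
position 10: 011 → 0  (bit 3 = 0)
position 1: 010 → 0  (bit 2 = 0)
position 6: 001 → 0  (bit 1 = 0)
position 5: 000 → 1  (bit 0 = 1)
bits b7..b0 = 00000001 = 1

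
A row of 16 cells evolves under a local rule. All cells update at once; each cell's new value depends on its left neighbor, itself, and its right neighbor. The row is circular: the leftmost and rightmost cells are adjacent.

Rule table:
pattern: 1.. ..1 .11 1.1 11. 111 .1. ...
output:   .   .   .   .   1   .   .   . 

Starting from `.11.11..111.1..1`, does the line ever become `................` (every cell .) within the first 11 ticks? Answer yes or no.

..1..1....1.....
................
all cells are . at tick 2

yes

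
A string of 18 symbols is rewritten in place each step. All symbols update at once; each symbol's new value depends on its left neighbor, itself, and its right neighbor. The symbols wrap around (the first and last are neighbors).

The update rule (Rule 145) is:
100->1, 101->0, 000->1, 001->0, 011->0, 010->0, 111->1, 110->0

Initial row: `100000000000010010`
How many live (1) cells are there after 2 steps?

011111111111001000
001111111110100111
count of 1: 13

13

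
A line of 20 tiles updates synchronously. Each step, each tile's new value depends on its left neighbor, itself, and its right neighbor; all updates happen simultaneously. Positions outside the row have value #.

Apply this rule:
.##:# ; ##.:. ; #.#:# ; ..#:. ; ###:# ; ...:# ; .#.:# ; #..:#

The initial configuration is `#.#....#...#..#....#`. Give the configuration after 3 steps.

.#####.###.##.####.#
#####.###.##.####.##
####.###.##.####.###

####.###.##.####.###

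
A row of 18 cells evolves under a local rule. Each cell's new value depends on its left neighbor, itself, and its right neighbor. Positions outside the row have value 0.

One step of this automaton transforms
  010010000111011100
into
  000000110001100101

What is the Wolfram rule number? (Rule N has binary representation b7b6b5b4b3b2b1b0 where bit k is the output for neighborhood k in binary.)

position 10: 111 → 0  (bit 7 = 0)
position 11: 110 → 1  (bit 6 = 1)
position 12: 101 → 1  (bit 5 = 1)
position 2: 100 → 0  (bit 4 = 0)
position 9: 011 → 0  (bit 3 = 0)
position 1: 010 → 0  (bit 2 = 0)
position 0: 001 → 0  (bit 1 = 0)
position 6: 000 → 1  (bit 0 = 1)
bits b7..b0 = 01100001 = 97

97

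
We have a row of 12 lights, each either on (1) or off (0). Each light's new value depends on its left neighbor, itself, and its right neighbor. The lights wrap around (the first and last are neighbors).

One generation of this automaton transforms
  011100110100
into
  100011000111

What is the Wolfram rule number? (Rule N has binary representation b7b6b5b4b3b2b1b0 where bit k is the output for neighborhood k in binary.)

position 2: 111 → 0  (bit 7 = 0)
position 3: 110 → 0  (bit 6 = 0)
position 8: 101 → 0  (bit 5 = 0)
position 4: 100 → 1  (bit 4 = 1)
position 1: 011 → 0  (bit 3 = 0)
position 9: 010 → 1  (bit 2 = 1)
position 0: 001 → 1  (bit 1 = 1)
position 11: 000 → 1  (bit 0 = 1)
bits b7..b0 = 00010111 = 23

23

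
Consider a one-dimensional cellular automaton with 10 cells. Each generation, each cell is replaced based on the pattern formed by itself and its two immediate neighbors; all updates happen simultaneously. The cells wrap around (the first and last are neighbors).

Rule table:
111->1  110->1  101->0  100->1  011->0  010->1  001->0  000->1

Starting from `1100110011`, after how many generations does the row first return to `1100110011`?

1110011001
1111001100
0111100110
0011110011
1001111001
1100111100
0110011110
0011001111
1001100111
1100110011

10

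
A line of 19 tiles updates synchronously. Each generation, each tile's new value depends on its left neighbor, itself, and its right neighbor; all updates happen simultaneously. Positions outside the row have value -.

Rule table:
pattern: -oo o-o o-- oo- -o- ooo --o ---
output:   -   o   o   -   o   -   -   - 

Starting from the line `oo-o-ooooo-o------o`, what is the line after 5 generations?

generation 1: --ooo-----ooo-----o
generation 2: -----o-------o----o
generation 3: -----oo------oo---o
generation 4: -------o-------o--o
generation 5: -------oo------oo-o

-------oo------oo-o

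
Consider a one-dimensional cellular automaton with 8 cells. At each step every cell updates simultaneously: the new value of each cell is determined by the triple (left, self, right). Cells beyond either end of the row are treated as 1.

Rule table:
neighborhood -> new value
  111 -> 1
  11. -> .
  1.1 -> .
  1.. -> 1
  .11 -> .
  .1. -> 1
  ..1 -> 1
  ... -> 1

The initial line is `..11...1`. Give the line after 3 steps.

.....111

step 1: 11..111.
step 2: 1.11.1..
step 3: .....111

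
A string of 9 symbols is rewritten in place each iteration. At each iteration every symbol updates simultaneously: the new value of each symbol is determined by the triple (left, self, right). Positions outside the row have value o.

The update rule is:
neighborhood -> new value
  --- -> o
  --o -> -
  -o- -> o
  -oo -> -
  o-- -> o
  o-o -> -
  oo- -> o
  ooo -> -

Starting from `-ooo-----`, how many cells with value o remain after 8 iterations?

---ooooo-
oo-----o-
-ooooo-o-
-----o-o-
oooo-o-o-
---o-o-o-
oo-o-o-o-
-o-o-o-o-
count of o: 4

4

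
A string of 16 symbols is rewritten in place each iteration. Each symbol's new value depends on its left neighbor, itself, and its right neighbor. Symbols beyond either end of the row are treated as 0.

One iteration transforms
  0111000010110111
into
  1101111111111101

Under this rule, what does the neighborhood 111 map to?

0

At position 2 the neighborhood is 111; the next row has 0 there.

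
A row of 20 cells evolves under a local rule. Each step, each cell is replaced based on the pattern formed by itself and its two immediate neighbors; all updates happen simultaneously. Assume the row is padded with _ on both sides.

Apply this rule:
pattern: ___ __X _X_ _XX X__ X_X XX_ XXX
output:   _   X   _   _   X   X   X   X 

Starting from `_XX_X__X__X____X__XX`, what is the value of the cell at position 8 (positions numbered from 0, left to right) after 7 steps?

X

X_XX_XX_XX_X__X_XX_X
_X_XX_XX_XX_XX_X_XX_
X_X_XX_XX_XX_XX_X_XX
_X_X_XX_XX_XX_XX_X_X
X_X_X_XX_XX_XX_XX_X_
_X_X_X_XX_XX_XX_XX_X
X_X_X_X_XX_XX_XX_XX_
position 8 holds X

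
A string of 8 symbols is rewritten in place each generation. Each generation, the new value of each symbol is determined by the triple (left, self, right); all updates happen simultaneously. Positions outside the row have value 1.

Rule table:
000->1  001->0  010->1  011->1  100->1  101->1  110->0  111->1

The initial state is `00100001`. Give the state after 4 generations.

10111101
01111011
11110111
11101111

11101111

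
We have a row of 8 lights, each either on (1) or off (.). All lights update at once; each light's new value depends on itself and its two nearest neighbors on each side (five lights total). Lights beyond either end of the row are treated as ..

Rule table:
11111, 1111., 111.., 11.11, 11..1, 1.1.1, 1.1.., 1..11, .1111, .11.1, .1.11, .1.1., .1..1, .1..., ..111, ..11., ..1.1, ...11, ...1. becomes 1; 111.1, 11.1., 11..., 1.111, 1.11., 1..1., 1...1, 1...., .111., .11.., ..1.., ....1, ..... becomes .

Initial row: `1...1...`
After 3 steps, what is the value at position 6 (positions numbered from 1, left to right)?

1

.1.1.1..
1111111.
1111111.
position 6 holds 1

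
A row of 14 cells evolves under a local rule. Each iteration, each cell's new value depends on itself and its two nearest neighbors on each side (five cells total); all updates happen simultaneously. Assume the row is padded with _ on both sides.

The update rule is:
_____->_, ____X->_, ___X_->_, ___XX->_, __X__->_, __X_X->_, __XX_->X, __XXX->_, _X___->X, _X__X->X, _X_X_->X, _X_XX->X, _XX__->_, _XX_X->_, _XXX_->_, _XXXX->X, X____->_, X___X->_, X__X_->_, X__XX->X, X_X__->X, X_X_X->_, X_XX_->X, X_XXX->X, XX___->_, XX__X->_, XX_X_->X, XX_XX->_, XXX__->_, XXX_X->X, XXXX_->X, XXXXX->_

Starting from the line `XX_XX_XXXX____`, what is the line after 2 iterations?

_X__XX________

iteration 1: X__X__XXX_____
iteration 2: _X__XX________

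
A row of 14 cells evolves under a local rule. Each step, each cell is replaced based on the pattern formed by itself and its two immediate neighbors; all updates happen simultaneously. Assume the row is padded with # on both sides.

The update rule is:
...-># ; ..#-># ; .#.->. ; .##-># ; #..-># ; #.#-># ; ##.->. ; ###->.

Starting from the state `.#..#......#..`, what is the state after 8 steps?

step 1: #.##.######.##
step 2: .##.##.....##.
step 3: ##.##.######.#
step 4: ..##.##.....##
step 5: ###.##.######.
step 6: ...##.##.....#
step 7: ####.##.######
step 8: ....##.##.....

....##.##.....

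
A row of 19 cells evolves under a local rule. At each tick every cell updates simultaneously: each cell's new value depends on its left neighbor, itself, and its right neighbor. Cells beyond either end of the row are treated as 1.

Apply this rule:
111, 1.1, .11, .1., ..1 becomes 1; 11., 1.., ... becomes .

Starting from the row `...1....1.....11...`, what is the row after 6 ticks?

..11....11...111111

..11...11....11...1
.11...11....11...11
11...11....11...111
1...11....11...1111
...11....11...11111
..11....11...111111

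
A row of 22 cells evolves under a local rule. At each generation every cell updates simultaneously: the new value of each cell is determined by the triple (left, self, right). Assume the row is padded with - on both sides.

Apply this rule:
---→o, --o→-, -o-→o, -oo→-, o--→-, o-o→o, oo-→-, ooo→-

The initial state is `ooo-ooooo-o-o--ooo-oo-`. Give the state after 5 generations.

---o-----oooo-----o---
oo-o-ooo------ooo-o-oo
--ooo----oooo----ooo--
o-----oo------oo-----o
o-ooo----oooo----ooo-o

o-ooo----oooo----ooo-o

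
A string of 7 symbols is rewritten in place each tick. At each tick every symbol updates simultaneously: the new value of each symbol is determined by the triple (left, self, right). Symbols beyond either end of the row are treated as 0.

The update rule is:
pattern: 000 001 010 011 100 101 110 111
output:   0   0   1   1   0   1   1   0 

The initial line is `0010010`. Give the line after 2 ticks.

tick 1: 0010010  (fixed point — unchanged through tick 2)

0010010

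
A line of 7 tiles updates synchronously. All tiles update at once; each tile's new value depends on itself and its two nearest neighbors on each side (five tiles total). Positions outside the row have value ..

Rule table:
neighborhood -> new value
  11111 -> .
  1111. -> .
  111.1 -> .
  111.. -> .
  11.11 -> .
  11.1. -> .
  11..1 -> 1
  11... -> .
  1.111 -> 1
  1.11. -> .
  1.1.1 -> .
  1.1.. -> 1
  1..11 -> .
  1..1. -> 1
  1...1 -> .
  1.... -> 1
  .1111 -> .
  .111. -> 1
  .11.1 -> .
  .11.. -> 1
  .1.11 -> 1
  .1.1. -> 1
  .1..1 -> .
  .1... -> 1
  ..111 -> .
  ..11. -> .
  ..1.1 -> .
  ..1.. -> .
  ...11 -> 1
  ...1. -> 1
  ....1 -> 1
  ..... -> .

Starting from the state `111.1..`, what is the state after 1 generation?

.1..111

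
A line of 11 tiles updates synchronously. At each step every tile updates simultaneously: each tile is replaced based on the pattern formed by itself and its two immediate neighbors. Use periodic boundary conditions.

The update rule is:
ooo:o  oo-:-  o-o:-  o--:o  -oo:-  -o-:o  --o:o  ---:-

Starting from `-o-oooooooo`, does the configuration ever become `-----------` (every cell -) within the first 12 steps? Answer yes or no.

no

-o--oooooo-
oooo-oooo-o
ooo---oo---
-o-o-o--o-o
-o-o-oooo-o
-o-o--oo--o
-o-ooo--ooo
-o--o-oo-o-
ooooo----oo
oooo-o--o-o
ooo--oooo--
-o-oo-oo-oo
step 12 is -o-oo-oo-oo, still not uniform -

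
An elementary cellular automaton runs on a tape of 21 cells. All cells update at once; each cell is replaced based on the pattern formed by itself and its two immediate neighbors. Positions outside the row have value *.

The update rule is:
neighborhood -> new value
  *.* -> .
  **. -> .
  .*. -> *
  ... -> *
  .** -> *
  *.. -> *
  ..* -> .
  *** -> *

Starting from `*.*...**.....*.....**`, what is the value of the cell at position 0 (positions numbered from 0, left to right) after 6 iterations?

*

..***.*.****.*****.**
*.**..*.***..****..**
..*.*.*.**.*.***.*.**
*.*.*.*.*..*.**..*.**
..*.*.*.**.*.*.*.*.**
*.*.*.*.*..*.*.*.*.**
position 0 holds *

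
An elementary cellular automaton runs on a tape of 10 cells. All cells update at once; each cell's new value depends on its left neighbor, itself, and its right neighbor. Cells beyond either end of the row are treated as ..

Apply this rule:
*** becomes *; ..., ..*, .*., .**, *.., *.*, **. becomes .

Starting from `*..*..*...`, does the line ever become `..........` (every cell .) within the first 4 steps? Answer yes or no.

yes

..........
all cells are . at step 1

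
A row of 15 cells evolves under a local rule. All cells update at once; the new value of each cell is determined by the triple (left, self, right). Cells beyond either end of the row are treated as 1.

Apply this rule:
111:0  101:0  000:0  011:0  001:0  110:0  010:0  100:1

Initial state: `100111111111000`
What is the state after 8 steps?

001001001000000

010000000000100
001000000000010
100100000000000
010010000000000
001001000000000
100100100000000
010010010000000
001001001000000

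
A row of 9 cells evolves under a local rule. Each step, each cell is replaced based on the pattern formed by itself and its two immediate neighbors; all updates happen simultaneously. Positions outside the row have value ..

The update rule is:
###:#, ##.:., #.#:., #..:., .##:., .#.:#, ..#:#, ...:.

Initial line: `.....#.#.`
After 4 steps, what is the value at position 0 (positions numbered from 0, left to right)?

.

step 1: ....##.#.
step 2: ...#...#.
step 3: ..##..##.
step 4: .#...#...
position 0 holds .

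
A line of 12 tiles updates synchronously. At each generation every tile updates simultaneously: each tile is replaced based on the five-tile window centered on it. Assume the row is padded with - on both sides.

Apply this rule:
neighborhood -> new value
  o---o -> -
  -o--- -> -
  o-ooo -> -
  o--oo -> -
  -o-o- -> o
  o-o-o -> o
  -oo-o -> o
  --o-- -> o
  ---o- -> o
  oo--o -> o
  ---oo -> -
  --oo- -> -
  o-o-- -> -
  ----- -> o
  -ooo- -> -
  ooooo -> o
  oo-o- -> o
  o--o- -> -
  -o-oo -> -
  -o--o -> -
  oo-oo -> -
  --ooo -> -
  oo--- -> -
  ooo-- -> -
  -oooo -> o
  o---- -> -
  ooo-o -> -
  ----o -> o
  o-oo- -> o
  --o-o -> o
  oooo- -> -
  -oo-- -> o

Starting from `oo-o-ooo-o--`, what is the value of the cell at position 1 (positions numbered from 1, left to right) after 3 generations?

-ooo----o---
------ooo--o
ooooo----o-o
position 1 holds o

o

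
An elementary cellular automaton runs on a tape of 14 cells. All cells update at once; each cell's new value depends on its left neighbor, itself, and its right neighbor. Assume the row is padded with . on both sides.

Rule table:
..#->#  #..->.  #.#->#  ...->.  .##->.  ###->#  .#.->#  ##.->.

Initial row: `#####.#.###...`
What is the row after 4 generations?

.######.......

.###.###.#....
#.#.#.#.##....
########......
.######.......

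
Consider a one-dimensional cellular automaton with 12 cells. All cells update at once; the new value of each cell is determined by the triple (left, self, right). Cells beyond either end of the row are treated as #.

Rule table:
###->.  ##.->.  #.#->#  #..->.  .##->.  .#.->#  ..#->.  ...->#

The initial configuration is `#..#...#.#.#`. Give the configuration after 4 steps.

....###.....

...#.#.####.
.#.####....#
###.....##..
....###.....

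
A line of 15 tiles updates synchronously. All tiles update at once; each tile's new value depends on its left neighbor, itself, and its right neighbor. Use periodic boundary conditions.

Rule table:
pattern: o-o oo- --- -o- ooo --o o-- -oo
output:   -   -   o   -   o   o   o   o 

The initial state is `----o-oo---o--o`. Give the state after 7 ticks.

o-ooo-oo-oooo--

tick 1: oooo--o-ooo-oo-
tick 2: ooo-oo--oo--o--
tick 3: oo--o-ooo-oo-oo
tick 4: o-oo--oo--o--oo
tick 5: --o-ooo-oo-oooo
tick 6: oo--oo--o--ooo-
tick 7: o-ooo-oo-oooo--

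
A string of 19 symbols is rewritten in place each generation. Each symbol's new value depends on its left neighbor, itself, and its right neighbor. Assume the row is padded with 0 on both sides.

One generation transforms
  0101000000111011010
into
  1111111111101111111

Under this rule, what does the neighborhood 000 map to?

1

At position 5 the neighborhood is 000; the next row has 1 there.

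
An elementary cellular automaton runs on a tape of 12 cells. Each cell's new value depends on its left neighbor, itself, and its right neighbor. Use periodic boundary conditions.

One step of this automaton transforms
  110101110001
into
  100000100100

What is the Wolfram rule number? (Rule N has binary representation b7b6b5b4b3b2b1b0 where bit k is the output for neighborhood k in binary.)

129

position 0: 111 → 1  (bit 7 = 1)
position 1: 110 → 0  (bit 6 = 0)
position 2: 101 → 0  (bit 5 = 0)
position 8: 100 → 0  (bit 4 = 0)
position 5: 011 → 0  (bit 3 = 0)
position 3: 010 → 0  (bit 2 = 0)
position 10: 001 → 0  (bit 1 = 0)
position 9: 000 → 1  (bit 0 = 1)
bits b7..b0 = 10000001 = 129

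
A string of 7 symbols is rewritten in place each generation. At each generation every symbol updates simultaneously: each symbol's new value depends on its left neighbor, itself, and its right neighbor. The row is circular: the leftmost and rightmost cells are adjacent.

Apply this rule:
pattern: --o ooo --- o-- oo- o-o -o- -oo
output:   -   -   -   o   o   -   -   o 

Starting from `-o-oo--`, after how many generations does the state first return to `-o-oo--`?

---ooo-
---o-oo
o----oo
oo---o-
ooo----
o-oo---
--ooo--
--o-oo-
----ooo
o---o-o
oo----o
-oo---o
-ooo---
-o-oo--

14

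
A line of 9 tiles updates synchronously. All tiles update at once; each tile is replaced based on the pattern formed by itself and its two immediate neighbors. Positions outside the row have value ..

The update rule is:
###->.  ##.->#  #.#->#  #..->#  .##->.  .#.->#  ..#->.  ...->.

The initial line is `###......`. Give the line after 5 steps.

......##.

..##.....
...##....
....##...
.....##..
......##.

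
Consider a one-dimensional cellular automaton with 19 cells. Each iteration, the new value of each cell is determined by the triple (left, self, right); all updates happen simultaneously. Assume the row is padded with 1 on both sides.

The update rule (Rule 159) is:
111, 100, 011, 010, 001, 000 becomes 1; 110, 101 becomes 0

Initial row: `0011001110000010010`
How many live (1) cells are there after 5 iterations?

17

iteration 1: 1110111101111111110
iteration 2: 1100111001111111100
iteration 3: 1011110111111111011
iteration 4: 0011100111111110011
iteration 5: 1111011111111101111
count of 1: 17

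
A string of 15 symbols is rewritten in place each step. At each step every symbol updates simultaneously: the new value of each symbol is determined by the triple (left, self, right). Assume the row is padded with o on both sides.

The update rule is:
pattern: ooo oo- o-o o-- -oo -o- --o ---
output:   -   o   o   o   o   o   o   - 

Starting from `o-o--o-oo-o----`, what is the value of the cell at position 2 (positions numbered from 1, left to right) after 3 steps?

-

step 1: oooooooooooo--o
step 2: -----------oooo
step 3: o---------oo---
position 2 holds -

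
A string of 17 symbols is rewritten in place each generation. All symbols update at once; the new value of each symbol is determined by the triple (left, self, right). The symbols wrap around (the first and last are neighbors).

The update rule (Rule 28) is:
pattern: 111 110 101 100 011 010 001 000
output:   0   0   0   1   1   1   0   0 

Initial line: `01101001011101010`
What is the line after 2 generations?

01001101010001011
01101001011001010

01101001011001010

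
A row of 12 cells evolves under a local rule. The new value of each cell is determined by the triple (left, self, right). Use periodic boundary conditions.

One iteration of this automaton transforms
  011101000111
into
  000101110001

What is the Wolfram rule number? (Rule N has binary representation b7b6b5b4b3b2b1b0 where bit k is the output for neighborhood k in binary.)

position 2: 111 → 0  (bit 7 = 0)
position 3: 110 → 1  (bit 6 = 1)
position 0: 101 → 0  (bit 5 = 0)
position 6: 100 → 1  (bit 4 = 1)
position 1: 011 → 0  (bit 3 = 0)
position 5: 010 → 1  (bit 2 = 1)
position 8: 001 → 0  (bit 1 = 0)
position 7: 000 → 1  (bit 0 = 1)
bits b7..b0 = 01010101 = 85

85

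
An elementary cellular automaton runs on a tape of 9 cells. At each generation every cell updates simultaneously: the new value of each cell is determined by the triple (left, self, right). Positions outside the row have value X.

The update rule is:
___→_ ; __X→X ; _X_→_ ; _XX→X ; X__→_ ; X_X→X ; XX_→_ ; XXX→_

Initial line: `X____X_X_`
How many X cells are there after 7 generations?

6

generation 1: ____X_X_X
generation 2: ___X_X_XX
generation 3: __X_X_XX_
generation 4: _X_X_XX_X
generation 5: X_X_XX_XX
generation 6: _X_XX_XX_
generation 7: X_XX_XX_X
count of X: 6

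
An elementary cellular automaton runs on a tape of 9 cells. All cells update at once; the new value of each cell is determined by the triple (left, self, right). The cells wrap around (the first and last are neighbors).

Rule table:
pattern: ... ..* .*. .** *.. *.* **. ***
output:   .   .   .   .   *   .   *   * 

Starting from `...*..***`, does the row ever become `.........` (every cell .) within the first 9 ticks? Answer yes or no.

*...*..**
**...*..*
***...*..
.***...*.
..***...*
*..***...
.*..***..
..*..***.
...*..***
tick 9 is ...*..***, still not uniform .

no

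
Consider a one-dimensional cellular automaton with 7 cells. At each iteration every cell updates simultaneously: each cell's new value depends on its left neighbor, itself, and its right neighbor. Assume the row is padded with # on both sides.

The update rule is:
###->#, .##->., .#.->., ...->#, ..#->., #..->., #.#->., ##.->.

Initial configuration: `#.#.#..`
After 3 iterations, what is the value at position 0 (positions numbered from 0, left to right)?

.......
.#####.
..###..
position 0 holds .

.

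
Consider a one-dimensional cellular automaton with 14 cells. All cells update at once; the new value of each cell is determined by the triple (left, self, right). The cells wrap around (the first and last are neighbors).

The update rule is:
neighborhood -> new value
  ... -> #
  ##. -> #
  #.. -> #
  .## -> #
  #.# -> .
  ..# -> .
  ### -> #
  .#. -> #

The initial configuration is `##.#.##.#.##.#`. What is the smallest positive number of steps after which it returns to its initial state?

1

##.#.##.#.##.#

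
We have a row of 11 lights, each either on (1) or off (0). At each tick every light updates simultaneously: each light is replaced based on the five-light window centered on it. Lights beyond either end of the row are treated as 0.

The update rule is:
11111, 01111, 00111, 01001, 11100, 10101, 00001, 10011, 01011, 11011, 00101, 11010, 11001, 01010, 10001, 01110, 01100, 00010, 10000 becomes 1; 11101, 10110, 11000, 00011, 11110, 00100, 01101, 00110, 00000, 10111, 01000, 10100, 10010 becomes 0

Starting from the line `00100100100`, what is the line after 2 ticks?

00101000110

11010010001
00101000110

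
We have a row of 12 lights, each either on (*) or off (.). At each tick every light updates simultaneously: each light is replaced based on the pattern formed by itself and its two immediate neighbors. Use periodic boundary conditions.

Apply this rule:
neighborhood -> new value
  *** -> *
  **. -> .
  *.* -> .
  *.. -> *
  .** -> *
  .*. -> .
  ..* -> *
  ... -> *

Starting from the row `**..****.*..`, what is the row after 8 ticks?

*.*****...**
..****.*****
*****..****.
****.*****..
***..****.**
**.*****..**
*..****.****
.*****..****

.*****..****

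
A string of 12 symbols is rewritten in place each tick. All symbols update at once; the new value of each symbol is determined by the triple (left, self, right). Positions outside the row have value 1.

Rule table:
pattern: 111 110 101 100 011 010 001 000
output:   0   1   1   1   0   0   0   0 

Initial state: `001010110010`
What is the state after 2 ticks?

100101011001
110010101100

110010101100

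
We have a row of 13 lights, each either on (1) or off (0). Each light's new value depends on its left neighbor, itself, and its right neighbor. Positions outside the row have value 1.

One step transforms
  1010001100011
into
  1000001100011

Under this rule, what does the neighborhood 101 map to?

At position 1 the neighborhood is 101; the next row has 0 there.

0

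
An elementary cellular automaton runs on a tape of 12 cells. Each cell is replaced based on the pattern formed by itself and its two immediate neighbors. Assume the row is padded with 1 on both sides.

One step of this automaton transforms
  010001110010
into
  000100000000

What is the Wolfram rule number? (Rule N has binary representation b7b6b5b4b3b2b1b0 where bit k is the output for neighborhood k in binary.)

1

position 6: 111 → 0  (bit 7 = 0)
position 7: 110 → 0  (bit 6 = 0)
position 0: 101 → 0  (bit 5 = 0)
position 2: 100 → 0  (bit 4 = 0)
position 5: 011 → 0  (bit 3 = 0)
position 1: 010 → 0  (bit 2 = 0)
position 4: 001 → 0  (bit 1 = 0)
position 3: 000 → 1  (bit 0 = 1)
bits b7..b0 = 00000001 = 1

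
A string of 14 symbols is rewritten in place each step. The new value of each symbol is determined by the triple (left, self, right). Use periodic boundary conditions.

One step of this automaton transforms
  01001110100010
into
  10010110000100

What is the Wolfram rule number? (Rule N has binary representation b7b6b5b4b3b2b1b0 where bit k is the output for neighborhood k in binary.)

194

position 5: 111 → 1  (bit 7 = 1)
position 6: 110 → 1  (bit 6 = 1)
position 7: 101 → 0  (bit 5 = 0)
position 2: 100 → 0  (bit 4 = 0)
position 4: 011 → 0  (bit 3 = 0)
position 1: 010 → 0  (bit 2 = 0)
position 0: 001 → 1  (bit 1 = 1)
position 10: 000 → 0  (bit 0 = 0)
bits b7..b0 = 11000010 = 194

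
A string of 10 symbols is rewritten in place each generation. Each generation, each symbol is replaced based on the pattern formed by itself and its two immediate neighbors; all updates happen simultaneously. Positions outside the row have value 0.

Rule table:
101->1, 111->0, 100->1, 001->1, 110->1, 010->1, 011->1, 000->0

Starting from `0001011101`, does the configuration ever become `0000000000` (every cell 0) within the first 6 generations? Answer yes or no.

no

0011110111
0110011101
1111110111
1000011101
1100110111
1111111101
generation 6 is 1111111101, still not uniform 0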